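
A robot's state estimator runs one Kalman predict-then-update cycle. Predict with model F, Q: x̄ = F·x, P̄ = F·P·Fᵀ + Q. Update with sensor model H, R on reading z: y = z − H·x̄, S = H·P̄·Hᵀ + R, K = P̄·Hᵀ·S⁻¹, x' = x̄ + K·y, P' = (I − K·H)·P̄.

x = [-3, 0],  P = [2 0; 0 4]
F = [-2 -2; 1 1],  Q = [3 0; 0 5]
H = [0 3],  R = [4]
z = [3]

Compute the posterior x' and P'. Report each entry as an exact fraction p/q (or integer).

x̄ = F·x = [6, -3]
P̄ = F·P·Fᵀ + Q = [27 -12; -12 11]
y = z − H·x̄ = [12]
S = H·P̄·Hᵀ + R = [103]
K = P̄·Hᵀ·S⁻¹ = [-36/103; 33/103]
x' = x̄ + K·y = [186/103, 87/103]
P' = (I − K·H)·P̄ = [1485/103 -48/103; -48/103 44/103]

x' = [186/103, 87/103]
P' = [1485/103 -48/103; -48/103 44/103]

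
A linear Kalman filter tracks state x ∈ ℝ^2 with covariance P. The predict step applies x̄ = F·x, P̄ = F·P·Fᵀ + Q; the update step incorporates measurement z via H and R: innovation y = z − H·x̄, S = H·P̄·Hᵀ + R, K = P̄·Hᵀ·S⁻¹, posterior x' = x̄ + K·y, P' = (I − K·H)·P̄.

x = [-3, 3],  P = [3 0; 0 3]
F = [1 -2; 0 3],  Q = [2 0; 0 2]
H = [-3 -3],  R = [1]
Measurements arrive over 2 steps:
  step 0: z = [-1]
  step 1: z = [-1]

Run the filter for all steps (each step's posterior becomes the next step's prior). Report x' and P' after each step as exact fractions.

step 0: x̄ = F·x = [-9, 9]
step 0: P̄ = F·P·Fᵀ + Q = [17 -18; -18 29]
step 0: y = z − H·x̄ = [-1]
step 0: S = H·P̄·Hᵀ + R = [91]
step 0: K = P̄·Hᵀ·S⁻¹ = [3/91; -33/91]
step 0: x' = x̄ + K·y = [-822/91, 852/91]
step 0: P' = (I − K·H)·P̄ = [1538/91 -1539/91; -1539/91 1550/91]
step 1: x̄ = F·x = [-2526/91, 2556/91]
step 1: P̄ = F·P·Fᵀ + Q = [14076/91 -13917/91; -13917/91 14132/91]
step 1: y = z − H·x̄ = [-1/91]
step 1: S = H·P̄·Hᵀ + R = [3457/91]
step 1: K = P̄·Hᵀ·S⁻¹ = [-477/3457; -645/3457]
step 1: x' = x̄ + K·y = [-95955/3457, 97107/3457]
step 1: P' = (I − K·H)·P̄ = [532233/3457 -532074/3457; -532074/3457 532289/3457]

step 0: x' = [-822/91, 852/91], P' = [1538/91 -1539/91; -1539/91 1550/91]
step 1: x' = [-95955/3457, 97107/3457], P' = [532233/3457 -532074/3457; -532074/3457 532289/3457]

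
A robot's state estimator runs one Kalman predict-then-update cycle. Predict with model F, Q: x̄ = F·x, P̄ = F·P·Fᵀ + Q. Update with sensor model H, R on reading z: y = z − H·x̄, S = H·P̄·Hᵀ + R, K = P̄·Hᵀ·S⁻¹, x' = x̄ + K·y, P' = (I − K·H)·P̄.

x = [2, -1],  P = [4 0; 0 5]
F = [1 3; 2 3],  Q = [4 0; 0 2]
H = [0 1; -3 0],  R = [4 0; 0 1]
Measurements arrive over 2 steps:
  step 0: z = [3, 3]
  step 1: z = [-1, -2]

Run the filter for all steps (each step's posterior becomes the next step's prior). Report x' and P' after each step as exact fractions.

step 0: x' = [-6639/6745, 16411/6745], P' = [742/6745 212/6745; 212/6745 19332/6745]
step 1: x' = [5997998/8907359, -3725847/8907359], P' = [977486/8907359 354760/8907359; 354760/8907359 20960772/8907359]

step 0: x̄ = F·x = [-1, 1]
step 0: P̄ = F·P·Fᵀ + Q = [53 53; 53 63]
step 0: y = z − H·x̄ = [2, 0]
step 0: S = H·P̄·Hᵀ + R = [67 -159; -159 478]
step 0: K = P̄·Hᵀ·S⁻¹ = [53/6745 -2226/6745; 4833/6745 -636/6745]
step 0: x' = x̄ + K·y = [-6639/6745, 16411/6745]
step 0: P' = (I − K·H)·P̄ = [742/6745 212/6745; 212/6745 19332/6745]
step 1: x̄ = F·x = [42594/6745, 7191/1349]
step 1: P̄ = F·P·Fᵀ + Q = [202982/6745 35476/1349; 35476/1349 38598/1349]
step 1: y = z − H·x̄ = [-8540/1349, 114292/6745]
step 1: S = H·P̄·Hᵀ + R = [43994/1349 -106428/1349; -106428/1349 1833583/6745]
step 1: K = P̄·Hᵀ·S⁻¹ = [88690/8907359 -2932458/8907359; 5240193/8907359 -1064280/8907359]
step 1: x' = x̄ + K·y = [5997998/8907359, -3725847/8907359]
step 1: P' = (I − K·H)·P̄ = [977486/8907359 354760/8907359; 354760/8907359 20960772/8907359]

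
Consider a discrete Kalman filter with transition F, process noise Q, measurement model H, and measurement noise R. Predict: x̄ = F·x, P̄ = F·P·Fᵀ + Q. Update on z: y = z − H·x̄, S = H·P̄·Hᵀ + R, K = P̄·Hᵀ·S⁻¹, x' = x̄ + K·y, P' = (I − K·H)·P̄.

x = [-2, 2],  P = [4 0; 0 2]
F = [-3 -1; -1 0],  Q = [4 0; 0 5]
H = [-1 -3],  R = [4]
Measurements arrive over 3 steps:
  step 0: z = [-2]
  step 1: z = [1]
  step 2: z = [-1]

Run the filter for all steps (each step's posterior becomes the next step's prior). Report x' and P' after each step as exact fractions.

step 0: x' = [172/199, 86/199], P' = [2274/199 -654/199; -654/199 270/199]
step 1: x' = [-89862/84833, 451/84833], P' = [953080/84833 -269544/84833; -269544/84833 111148/84833]
step 2: x' = [31988591/35683649, 1836870/35683649], P' = [400977336/35683649 -113419080/35683649; -113419080/35683649 46768268/35683649]

step 0: x̄ = F·x = [4, 2]
step 0: P̄ = F·P·Fᵀ + Q = [42 12; 12 9]
step 0: y = z − H·x̄ = [8]
step 0: S = H·P̄·Hᵀ + R = [199]
step 0: K = P̄·Hᵀ·S⁻¹ = [-78/199; -39/199]
step 0: x' = x̄ + K·y = [172/199, 86/199]
step 0: P' = (I − K·H)·P̄ = [2274/199 -654/199; -654/199 270/199]
step 1: x̄ = F·x = [-602/199, -172/199]
step 1: P̄ = F·P·Fᵀ + Q = [17608/199 6168/199; 6168/199 3269/199]
step 1: y = z − H·x̄ = [-919/199]
step 1: S = H·P̄·Hᵀ + R = [84833/199]
step 1: K = P̄·Hᵀ·S⁻¹ = [-36112/84833; -15975/84833]
step 1: x' = x̄ + K·y = [-89862/84833, 451/84833]
step 1: P' = (I − K·H)·P̄ = [953080/84833 -269544/84833; -269544/84833 111148/84833]
step 2: x̄ = F·x = [269135/84833, 89862/84833]
step 2: P̄ = F·P·Fᵀ + Q = [7410936/84833 2589696/84833; 2589696/84833 1377245/84833]
step 2: y = z − H·x̄ = [453888/84833]
step 2: S = H·P̄·Hᵀ + R = [35683649/84833]
step 2: K = P̄·Hᵀ·S⁻¹ = [-15180024/35683649; -6721431/35683649]
step 2: x' = x̄ + K·y = [31988591/35683649, 1836870/35683649]
step 2: P' = (I − K·H)·P̄ = [400977336/35683649 -113419080/35683649; -113419080/35683649 46768268/35683649]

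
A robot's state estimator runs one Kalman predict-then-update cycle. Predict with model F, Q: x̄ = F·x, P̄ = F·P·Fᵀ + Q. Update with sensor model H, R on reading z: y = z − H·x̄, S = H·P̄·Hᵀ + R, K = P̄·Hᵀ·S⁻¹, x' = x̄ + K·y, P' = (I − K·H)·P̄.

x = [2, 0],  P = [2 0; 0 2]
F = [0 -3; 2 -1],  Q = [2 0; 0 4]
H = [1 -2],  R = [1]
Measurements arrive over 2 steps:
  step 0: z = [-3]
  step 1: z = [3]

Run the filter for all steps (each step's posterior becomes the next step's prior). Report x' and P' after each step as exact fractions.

step 0: x' = [40/53, 102/53], P' = [996/53 494/53; 494/53 258/53]
step 1: x' = [-68050/21153, -21848/7051], P' = [94540/21153 14622/7051; 14622/7051 8502/7051]

step 0: x̄ = F·x = [0, 4]
step 0: P̄ = F·P·Fᵀ + Q = [20 6; 6 14]
step 0: y = z − H·x̄ = [5]
step 0: S = H·P̄·Hᵀ + R = [53]
step 0: K = P̄·Hᵀ·S⁻¹ = [8/53; -22/53]
step 0: x' = x̄ + K·y = [40/53, 102/53]
step 0: P' = (I − K·H)·P̄ = [996/53 494/53; 494/53 258/53]
step 1: x̄ = F·x = [-306/53, -22/53]
step 1: P̄ = F·P·Fᵀ + Q = [2428/53 -2190/53; -2190/53 2478/53]
step 1: y = z − H·x̄ = [421/53]
step 1: S = H·P̄·Hᵀ + R = [21153/53]
step 1: K = P̄·Hᵀ·S⁻¹ = [6808/21153; -2382/7051]
step 1: x' = x̄ + K·y = [-68050/21153, -21848/7051]
step 1: P' = (I − K·H)·P̄ = [94540/21153 14622/7051; 14622/7051 8502/7051]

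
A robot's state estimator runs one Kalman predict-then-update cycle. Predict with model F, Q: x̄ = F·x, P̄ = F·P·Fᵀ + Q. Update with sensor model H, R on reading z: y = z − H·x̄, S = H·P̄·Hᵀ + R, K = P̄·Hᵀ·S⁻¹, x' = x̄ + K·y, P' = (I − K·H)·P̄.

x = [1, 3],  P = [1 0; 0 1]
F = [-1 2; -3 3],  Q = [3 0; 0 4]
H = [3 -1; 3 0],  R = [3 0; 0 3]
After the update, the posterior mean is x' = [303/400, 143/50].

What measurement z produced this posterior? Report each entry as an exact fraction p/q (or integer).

z = [-1, 2]

x̄ = F·x = [5, 6]
P̄ = F·P·Fᵀ + Q = [8 9; 9 22]
S = H·P̄·Hᵀ + R = [43 45; 45 75]
K = P̄·Hᵀ·S⁻¹ = [3/80 119/400; -7/10 39/50]
x' − x̄ = [-1697/400, -157/50] = K·y
y = (KᵀK)⁻¹·Kᵀ·(x' − x̄) = [-10, -13]
z = y + H·x̄ = [-10, -13] + [9, 15] = [-1, 2]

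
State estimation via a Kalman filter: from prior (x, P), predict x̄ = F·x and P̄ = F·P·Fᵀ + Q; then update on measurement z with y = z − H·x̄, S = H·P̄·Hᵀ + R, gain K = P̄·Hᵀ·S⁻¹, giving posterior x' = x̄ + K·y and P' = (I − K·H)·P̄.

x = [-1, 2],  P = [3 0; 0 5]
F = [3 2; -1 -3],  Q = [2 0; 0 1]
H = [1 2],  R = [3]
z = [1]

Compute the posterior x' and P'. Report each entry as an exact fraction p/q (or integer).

x' = [-99/46, 65/46]
P' = [3667/92 -1877/92; -1877/92 1027/92]

x̄ = F·x = [1, -5]
P̄ = F·P·Fᵀ + Q = [49 -39; -39 49]
y = z − H·x̄ = [10]
S = H·P̄·Hᵀ + R = [92]
K = P̄·Hᵀ·S⁻¹ = [-29/92; 59/92]
x' = x̄ + K·y = [-99/46, 65/46]
P' = (I − K·H)·P̄ = [3667/92 -1877/92; -1877/92 1027/92]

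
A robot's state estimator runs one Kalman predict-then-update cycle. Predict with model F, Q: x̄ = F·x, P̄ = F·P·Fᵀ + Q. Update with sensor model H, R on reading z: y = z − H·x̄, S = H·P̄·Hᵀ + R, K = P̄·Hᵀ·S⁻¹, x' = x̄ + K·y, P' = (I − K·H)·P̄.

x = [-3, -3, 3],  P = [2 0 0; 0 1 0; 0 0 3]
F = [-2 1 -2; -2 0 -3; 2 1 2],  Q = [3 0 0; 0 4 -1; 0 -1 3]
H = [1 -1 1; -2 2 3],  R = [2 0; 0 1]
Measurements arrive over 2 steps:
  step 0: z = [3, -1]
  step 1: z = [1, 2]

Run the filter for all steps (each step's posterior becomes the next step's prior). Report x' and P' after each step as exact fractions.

step 0: x̄ = F·x = [-3, -3, -3]
step 0: P̄ = F·P·Fᵀ + Q = [24 26 -19; 26 39 -27; -19 -27 24]
step 0: y = z − H·x̄ = [6, 8]
step 0: S = H·P̄·Hᵀ + R = [53 58; 58 165]
step 0: K = P̄·Hᵀ·S⁻¹ = [-391/5381 -1591/5381; -3410/5381 -595/5381; 2032/5381 1112/5381]
step 0: x' = x̄ + K·y = [-31217/5381, -41363/5381, 4945/5381]
step 0: P' = (I − K·H)·P̄ = [36610/5381 36761/5381 -631/5381; 36761/5381 40734/5381 -2847/5381; -631/5381 -2847/5381 1848/5381]
step 1: x̄ = F·x = [11181/5381, 47599/5381, -93907/5381]
step 1: P̄ = F·P·Fᵀ + Q = [70005/5381 86237/5381 -108050/5381; 86237/5381 177024/5381 -221580/5381; -108050/5381 -221580/5381 341317/5381]
step 1: y = z − H·x̄ = [135706/5381, 219647/5381]
step 1: S = H·P̄·Hᵀ + R = [653694/5381 988371/5381; 988371/5381 2013094/5381]
step 1: K = P̄·Hᵀ·S⁻¹ = [7080958/63012495 -4202234/21004165; -28113152/63012495 -440329/21004165; 1830169/4847115 340063/1615705]
step 1: x' = x̄ + K·y = [-205083271/63012495, -205527316/63012495, 3209132/4847115]
step 1: P' = (I − K·H)·P̄ = [299949239/63012495 288930749/63012495 241802/4847115; 288930749/63012495 322402334/63012495 -1750363/4847115; 241802/4847115 -1750363/4847115 128321/372855]

step 0: x' = [-31217/5381, -41363/5381, 4945/5381], P' = [36610/5381 36761/5381 -631/5381; 36761/5381 40734/5381 -2847/5381; -631/5381 -2847/5381 1848/5381]
step 1: x' = [-205083271/63012495, -205527316/63012495, 3209132/4847115], P' = [299949239/63012495 288930749/63012495 241802/4847115; 288930749/63012495 322402334/63012495 -1750363/4847115; 241802/4847115 -1750363/4847115 128321/372855]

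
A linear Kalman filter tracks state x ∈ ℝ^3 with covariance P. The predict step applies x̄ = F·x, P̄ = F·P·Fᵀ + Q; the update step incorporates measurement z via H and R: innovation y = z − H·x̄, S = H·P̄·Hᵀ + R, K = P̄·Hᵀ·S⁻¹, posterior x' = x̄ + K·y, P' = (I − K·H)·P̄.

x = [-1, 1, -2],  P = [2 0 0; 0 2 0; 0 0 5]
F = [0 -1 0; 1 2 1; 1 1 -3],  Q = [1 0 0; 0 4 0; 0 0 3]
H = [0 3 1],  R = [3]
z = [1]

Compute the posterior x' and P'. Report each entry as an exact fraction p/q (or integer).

x' = [-36/43, -67/43, 491/86]
P' = [80/43 -4/43 3/86; -4/43 241/43 -687/43; 3/86 -687/43 8319/172]

x̄ = F·x = [-1, -1, 6]
P̄ = F·P·Fᵀ + Q = [3 -4 -2; -4 19 -9; -2 -9 52]
y = z − H·x̄ = [-2]
S = H·P̄·Hᵀ + R = [172]
K = P̄·Hᵀ·S⁻¹ = [-7/86; 12/43; 25/172]
x' = x̄ + K·y = [-36/43, -67/43, 491/86]
P' = (I − K·H)·P̄ = [80/43 -4/43 3/86; -4/43 241/43 -687/43; 3/86 -687/43 8319/172]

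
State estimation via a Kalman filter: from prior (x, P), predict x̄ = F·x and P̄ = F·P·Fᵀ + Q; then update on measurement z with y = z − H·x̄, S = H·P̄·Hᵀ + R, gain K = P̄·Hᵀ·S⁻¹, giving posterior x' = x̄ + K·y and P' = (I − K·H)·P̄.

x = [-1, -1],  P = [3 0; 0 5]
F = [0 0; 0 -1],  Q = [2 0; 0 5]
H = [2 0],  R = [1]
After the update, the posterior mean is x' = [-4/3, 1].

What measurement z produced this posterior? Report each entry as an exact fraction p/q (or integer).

x̄ = F·x = [0, 1]
P̄ = F·P·Fᵀ + Q = [2 0; 0 10]
S = H·P̄·Hᵀ + R = [9]
K = P̄·Hᵀ·S⁻¹ = [4/9; 0]
x' − x̄ = [-4/3, 0] = K·y
y = (KᵀK)⁻¹·Kᵀ·(x' − x̄) = [-3]
z = y + H·x̄ = [-3] + [0] = [-3]

z = [-3]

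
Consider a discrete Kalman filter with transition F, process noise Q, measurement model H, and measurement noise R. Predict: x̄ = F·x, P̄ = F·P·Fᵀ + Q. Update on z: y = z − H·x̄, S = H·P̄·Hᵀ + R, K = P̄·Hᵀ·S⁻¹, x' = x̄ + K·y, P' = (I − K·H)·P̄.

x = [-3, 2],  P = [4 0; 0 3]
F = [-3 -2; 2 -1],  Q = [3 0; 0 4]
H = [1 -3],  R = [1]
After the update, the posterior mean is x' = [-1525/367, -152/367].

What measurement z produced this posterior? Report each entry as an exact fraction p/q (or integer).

x̄ = F·x = [5, -8]
P̄ = F·P·Fᵀ + Q = [51 -18; -18 23]
S = H·P̄·Hᵀ + R = [367]
K = P̄·Hᵀ·S⁻¹ = [105/367; -87/367]
x' − x̄ = [-3360/367, 2784/367] = K·y
y = (KᵀK)⁻¹·Kᵀ·(x' − x̄) = [-32]
z = y + H·x̄ = [-32] + [29] = [-3]

z = [-3]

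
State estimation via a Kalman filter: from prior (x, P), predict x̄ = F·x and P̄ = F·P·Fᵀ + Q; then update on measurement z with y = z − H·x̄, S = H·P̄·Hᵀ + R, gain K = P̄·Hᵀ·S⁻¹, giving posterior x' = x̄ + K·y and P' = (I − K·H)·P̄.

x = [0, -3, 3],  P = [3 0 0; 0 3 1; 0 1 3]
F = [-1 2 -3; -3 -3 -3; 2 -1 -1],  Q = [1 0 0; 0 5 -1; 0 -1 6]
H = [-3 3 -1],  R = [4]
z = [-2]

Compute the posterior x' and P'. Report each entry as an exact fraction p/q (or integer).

x' = [-11059/825, -11468/825, 47/165]
P' = [24791/825 24157/825 -358/165; 24157/825 26264/825 1069/165; -358/165 1069/165 857/33]

x̄ = F·x = [-15, 0, 0]
P̄ = F·P·Fᵀ + Q = [31 21 -2; 21 104 5; -2 5 26]
y = z − H·x̄ = [-47]
S = H·P̄·Hᵀ + R = [825]
K = P̄·Hᵀ·S⁻¹ = [-28/825; 244/825; -1/165]
x' = x̄ + K·y = [-11059/825, -11468/825, 47/165]
P' = (I − K·H)·P̄ = [24791/825 24157/825 -358/165; 24157/825 26264/825 1069/165; -358/165 1069/165 857/33]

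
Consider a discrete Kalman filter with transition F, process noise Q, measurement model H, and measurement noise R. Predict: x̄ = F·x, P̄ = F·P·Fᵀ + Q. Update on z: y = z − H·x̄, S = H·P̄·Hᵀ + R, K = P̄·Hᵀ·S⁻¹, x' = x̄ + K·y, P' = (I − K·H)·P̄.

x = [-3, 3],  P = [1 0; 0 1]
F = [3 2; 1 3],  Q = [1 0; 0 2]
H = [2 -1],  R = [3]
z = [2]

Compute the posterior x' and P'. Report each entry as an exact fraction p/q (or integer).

x̄ = F·x = [-3, 6]
P̄ = F·P·Fᵀ + Q = [14 9; 9 12]
y = z − H·x̄ = [14]
S = H·P̄·Hᵀ + R = [35]
K = P̄·Hᵀ·S⁻¹ = [19/35; 6/35]
x' = x̄ + K·y = [23/5, 42/5]
P' = (I − K·H)·P̄ = [129/35 201/35; 201/35 384/35]

x' = [23/5, 42/5]
P' = [129/35 201/35; 201/35 384/35]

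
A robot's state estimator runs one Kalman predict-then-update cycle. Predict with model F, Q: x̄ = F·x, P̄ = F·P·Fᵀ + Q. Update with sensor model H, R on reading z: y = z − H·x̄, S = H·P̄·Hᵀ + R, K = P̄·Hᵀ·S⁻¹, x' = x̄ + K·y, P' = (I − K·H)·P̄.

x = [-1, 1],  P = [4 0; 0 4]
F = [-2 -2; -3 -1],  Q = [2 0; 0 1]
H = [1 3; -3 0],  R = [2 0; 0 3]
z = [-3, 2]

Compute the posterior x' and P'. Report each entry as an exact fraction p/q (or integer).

x̄ = F·x = [0, 2]
P̄ = F·P·Fᵀ + Q = [34 32; 32 41]
y = z − H·x̄ = [-9, 2]
S = H·P̄·Hᵀ + R = [597 -390; -390 309]
K = P̄·Hᵀ·S⁻¹ = [130/10791 -3398/10791; 3485/10791 1046/10791]
x' = x̄ + K·y = [-7966/10791, -7691/10791]
P' = (I − K·H)·P̄ = [3398/10791 -1046/10791; -1046/10791 2672/10791]

x' = [-7966/10791, -7691/10791]
P' = [3398/10791 -1046/10791; -1046/10791 2672/10791]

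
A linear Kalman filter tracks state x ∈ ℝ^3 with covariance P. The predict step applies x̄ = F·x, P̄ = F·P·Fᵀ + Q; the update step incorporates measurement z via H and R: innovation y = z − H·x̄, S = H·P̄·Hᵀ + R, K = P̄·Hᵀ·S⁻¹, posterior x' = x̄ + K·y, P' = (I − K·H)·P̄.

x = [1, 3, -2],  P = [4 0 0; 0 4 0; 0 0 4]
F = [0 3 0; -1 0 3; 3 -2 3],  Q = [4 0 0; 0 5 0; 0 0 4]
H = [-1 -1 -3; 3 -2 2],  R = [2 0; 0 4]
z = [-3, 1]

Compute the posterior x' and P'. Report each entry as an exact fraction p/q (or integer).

x' = [56141/28833, 18645/9611, -9469/28833]
P' = [211976/9611 182024/9611 -395656/28833; 182024/9611 162786/9611 -113828/9611; -395656/28833 -113828/9611 251548/28833]

x̄ = F·x = [9, -7, -9]
P̄ = F·P·Fᵀ + Q = [40 0 -24; 0 45 24; -24 24 92]
y = z − H·x̄ = [-28, -22]
S = H·P̄·Hᵀ + R = [915 -222; -222 432]
K = P̄·Hᵀ·S⁻¹ = [828/9611 6082/28833; -1663/9611 -1789/9611; -8752/28833 -226/28833]
x' = x̄ + K·y = [56141/28833, 18645/9611, -9469/28833]
P' = (I − K·H)·P̄ = [211976/9611 182024/9611 -395656/28833; 182024/9611 162786/9611 -113828/9611; -395656/28833 -113828/9611 251548/28833]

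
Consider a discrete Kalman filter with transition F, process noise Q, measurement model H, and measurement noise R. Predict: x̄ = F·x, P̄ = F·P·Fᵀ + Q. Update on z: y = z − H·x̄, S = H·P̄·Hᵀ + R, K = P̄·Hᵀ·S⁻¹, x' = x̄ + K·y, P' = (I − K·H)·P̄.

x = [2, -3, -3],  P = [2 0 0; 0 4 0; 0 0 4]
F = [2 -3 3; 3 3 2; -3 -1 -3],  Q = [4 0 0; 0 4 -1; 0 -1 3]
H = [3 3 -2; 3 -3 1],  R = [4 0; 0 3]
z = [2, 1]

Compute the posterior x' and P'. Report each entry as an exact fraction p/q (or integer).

x̄ = F·x = [4, -9, 6]
P̄ = F·P·Fᵀ + Q = [84 0 -36; 0 74 -55; -36 -55 61]
y = z − H·x̄ = [29, -44]
S = H·P̄·Hᵀ + R = [2762 -419; -419 1600]
K = P̄·Hᵀ·S⁻¹ = [608904/4243639 732348/4243639; 415137/4243639 -625966/4243639; -582558/4243639 160411/4243639]
x' = x̄ + K·y = [2409460/4243639, 1388726/4243639, 1509568/4243639]
P' = (I − K·H)·P̄ = [993612/4243639 704268/4243639 1329012/4243639; 704268/4243639 2811220/4243639 4442958/4243639; 1329012/4243639 4442958/4243639 9823071/4243639]

x' = [2409460/4243639, 1388726/4243639, 1509568/4243639]
P' = [993612/4243639 704268/4243639 1329012/4243639; 704268/4243639 2811220/4243639 4442958/4243639; 1329012/4243639 4442958/4243639 9823071/4243639]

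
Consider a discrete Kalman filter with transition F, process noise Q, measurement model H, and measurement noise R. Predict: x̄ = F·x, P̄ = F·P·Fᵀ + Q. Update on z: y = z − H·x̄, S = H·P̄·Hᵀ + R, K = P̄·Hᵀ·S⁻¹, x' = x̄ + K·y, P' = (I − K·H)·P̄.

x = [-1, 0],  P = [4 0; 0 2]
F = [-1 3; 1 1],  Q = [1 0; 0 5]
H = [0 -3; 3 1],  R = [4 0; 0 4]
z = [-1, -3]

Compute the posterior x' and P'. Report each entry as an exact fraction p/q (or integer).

x̄ = F·x = [1, -1]
P̄ = F·P·Fᵀ + Q = [23 2; 2 11]
y = z − H·x̄ = [-4, -5]
S = H·P̄·Hᵀ + R = [103 -51; -51 234]
K = P̄·Hᵀ·S⁻¹ = [739/7167 7007/21501; -2285/7167 68/21501]
x' = x̄ + K·y = [-22402/21501, 5579/21501]
P' = (I − K·H)·P̄ = [10328/21501 -2956/21501; -2956/21501 9140/21501]

x' = [-22402/21501, 5579/21501]
P' = [10328/21501 -2956/21501; -2956/21501 9140/21501]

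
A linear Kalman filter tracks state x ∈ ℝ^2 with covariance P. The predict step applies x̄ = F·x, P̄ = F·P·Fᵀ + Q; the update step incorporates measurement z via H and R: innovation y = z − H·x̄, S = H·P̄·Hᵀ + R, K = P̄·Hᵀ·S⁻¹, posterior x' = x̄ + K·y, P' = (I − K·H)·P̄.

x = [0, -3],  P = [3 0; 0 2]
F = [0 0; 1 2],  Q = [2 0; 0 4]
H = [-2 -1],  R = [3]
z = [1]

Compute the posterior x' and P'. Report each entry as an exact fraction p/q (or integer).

x' = [10/13, -81/26]
P' = [18/13 -30/13; -30/13 165/26]

x̄ = F·x = [0, -6]
P̄ = F·P·Fᵀ + Q = [2 0; 0 15]
y = z − H·x̄ = [-5]
S = H·P̄·Hᵀ + R = [26]
K = P̄·Hᵀ·S⁻¹ = [-2/13; -15/26]
x' = x̄ + K·y = [10/13, -81/26]
P' = (I − K·H)·P̄ = [18/13 -30/13; -30/13 165/26]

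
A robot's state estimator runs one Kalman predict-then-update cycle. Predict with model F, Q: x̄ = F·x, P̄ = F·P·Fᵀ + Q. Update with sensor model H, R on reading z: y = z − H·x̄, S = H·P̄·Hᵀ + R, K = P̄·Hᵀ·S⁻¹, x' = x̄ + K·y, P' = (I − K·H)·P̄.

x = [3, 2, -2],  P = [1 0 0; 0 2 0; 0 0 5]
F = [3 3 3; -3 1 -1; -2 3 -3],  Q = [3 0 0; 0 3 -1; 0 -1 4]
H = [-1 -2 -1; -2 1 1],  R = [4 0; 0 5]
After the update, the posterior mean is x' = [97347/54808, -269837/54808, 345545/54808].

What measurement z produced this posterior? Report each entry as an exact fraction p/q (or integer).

z = [2, -2]

x̄ = F·x = [9, -5, 6]
P̄ = F·P·Fᵀ + Q = [75 -18 -33; -18 19 26; -33 26 71]
S = H·P̄·Hᵀ + R = [192 -124; -124 651]
K = P̄·Hᵀ·S⁻¹ = [-465/1768 -4917/13702; -321/1768 1231/13702; -619/1768 2517/13702]
x' − x̄ = [-395925/54808, 4203/54808, 16697/54808] = K·y
y = (KᵀK)⁻¹·Kᵀ·(x' − x̄) = [7, 15]
z = y + H·x̄ = [7, 15] + [-5, -17] = [2, -2]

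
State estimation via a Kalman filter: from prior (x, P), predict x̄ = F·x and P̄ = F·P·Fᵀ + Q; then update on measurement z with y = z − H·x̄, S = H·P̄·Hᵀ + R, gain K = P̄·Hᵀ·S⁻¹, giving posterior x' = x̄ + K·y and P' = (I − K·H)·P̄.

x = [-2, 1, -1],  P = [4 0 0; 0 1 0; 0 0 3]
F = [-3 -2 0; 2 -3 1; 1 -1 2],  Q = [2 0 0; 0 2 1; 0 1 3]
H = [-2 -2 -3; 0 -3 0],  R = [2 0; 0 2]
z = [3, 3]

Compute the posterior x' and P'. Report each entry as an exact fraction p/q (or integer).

x' = [5938/15007, -15704/15007, -8584/15007]
P' = [186900/15007 -4500/15007 -118678/15007; -4500/15007 3288/15007 834/15007; -118678/15007 834/15007 79902/15007]

x̄ = F·x = [4, -8, -5]
P̄ = F·P·Fᵀ + Q = [42 -18 -10; -18 30 18; -10 18 20]
y = z − H·x̄ = [-20, -21]
S = H·P̄·Hᵀ + R = [422 234; 234 272]
K = P̄·Hᵀ·S⁻¹ = [-4383/15007 6750/15007; -39/15007 -4932/15007; -2009/15007 -1251/15007]
x' = x̄ + K·y = [5938/15007, -15704/15007, -8584/15007]
P' = (I − K·H)·P̄ = [186900/15007 -4500/15007 -118678/15007; -4500/15007 3288/15007 834/15007; -118678/15007 834/15007 79902/15007]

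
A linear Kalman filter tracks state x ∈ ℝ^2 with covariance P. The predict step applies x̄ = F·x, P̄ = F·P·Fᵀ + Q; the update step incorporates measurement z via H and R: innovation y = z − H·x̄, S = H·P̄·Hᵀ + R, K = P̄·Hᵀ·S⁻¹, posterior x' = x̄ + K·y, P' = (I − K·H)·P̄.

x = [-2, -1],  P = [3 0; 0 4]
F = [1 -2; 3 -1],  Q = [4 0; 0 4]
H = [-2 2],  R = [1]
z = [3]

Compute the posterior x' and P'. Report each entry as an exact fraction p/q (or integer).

x̄ = F·x = [0, -5]
P̄ = F·P·Fᵀ + Q = [23 17; 17 35]
y = z − H·x̄ = [13]
S = H·P̄·Hᵀ + R = [97]
K = P̄·Hᵀ·S⁻¹ = [-12/97; 36/97]
x' = x̄ + K·y = [-156/97, -17/97]
P' = (I − K·H)·P̄ = [2087/97 2081/97; 2081/97 2099/97]

x' = [-156/97, -17/97]
P' = [2087/97 2081/97; 2081/97 2099/97]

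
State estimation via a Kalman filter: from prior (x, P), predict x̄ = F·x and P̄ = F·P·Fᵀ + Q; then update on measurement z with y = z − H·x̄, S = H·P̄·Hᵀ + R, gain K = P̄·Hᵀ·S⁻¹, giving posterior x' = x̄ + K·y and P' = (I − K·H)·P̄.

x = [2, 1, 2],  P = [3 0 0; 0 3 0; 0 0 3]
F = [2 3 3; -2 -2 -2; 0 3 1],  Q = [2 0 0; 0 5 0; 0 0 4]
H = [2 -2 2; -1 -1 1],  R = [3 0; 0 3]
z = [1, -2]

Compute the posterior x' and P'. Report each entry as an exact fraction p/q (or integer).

x' = [5471/4219, -5733/4219, -8847/4219]
P' = [3372/4219 -600/4219 -2436/4219; -600/4219 139267/25314 68429/12657; -2436/4219 68429/12657 77588/12657]

x̄ = F·x = [13, -10, 5]
P̄ = F·P·Fᵀ + Q = [68 -48 36; -48 41 -24; 36 -24 34]
y = z − H·x̄ = [-55, -4]
S = H·P̄·Hᵀ + R = [1439 110; 110 26]
K = P̄·Hᵀ·S⁻¹ = [1024/4219 -1736/4219; -2003/12657 397/25314; 1234/12657 5489/12657]
x' = x̄ + K·y = [5471/4219, -5733/4219, -8847/4219]
P' = (I − K·H)·P̄ = [3372/4219 -600/4219 -2436/4219; -600/4219 139267/25314 68429/12657; -2436/4219 68429/12657 77588/12657]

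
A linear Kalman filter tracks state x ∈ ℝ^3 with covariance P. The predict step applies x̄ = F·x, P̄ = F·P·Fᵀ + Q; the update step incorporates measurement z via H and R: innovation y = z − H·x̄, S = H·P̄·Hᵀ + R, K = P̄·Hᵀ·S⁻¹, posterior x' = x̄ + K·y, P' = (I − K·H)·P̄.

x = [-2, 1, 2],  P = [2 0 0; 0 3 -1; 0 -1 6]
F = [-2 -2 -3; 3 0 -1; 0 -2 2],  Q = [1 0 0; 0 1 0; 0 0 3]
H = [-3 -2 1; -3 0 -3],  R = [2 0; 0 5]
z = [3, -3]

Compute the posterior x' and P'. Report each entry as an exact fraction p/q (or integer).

x' = [1216243/470252, -729418/117563, -751181/470252]
P' = [1789657/470252 -858462/117563 -1687147/470252; -858462/117563 1719087/117563 839612/117563; -1687147/470252 839612/117563 1843177/470252]

x̄ = F·x = [-4, -8, 2]
P̄ = F·P·Fᵀ + Q = [63 4 -26; 4 25 -14; -26 -14 47]
y = z − H·x̄ = [-27, -9]
S = H·P̄·Hᵀ + R = [976 210; 210 527]
K = P̄·Hᵀ·S⁻¹ = [-94211/470252 -30753/235126; -11588/117563 11310/117563; 93861/470252 -46809/235126]
x' = x̄ + K·y = [1216243/470252, -729418/117563, -751181/470252]
P' = (I − K·H)·P̄ = [1789657/470252 -858462/117563 -1687147/470252; -858462/117563 1719087/117563 839612/117563; -1687147/470252 839612/117563 1843177/470252]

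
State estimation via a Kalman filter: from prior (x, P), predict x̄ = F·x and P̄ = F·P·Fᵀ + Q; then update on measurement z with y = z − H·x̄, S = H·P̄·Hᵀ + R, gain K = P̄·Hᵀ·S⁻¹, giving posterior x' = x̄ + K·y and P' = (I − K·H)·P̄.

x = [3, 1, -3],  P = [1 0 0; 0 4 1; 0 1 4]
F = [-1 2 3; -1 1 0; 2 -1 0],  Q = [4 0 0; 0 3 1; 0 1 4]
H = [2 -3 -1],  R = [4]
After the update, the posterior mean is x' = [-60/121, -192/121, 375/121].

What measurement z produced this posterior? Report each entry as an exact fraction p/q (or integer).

x̄ = F·x = [-10, -2, 5]
P̄ = F·P·Fᵀ + Q = [69 12 -13; 12 8 -5; -13 -5 12]
S = H·P̄·Hᵀ + R = [242]
K = P̄·Hᵀ·S⁻¹ = [115/242; 5/242; -23/242]
x' − x̄ = [1150/121, 50/121, -230/121] = K·y
y = (KᵀK)⁻¹·Kᵀ·(x' − x̄) = [20]
z = y + H·x̄ = [20] + [-19] = [1]

z = [1]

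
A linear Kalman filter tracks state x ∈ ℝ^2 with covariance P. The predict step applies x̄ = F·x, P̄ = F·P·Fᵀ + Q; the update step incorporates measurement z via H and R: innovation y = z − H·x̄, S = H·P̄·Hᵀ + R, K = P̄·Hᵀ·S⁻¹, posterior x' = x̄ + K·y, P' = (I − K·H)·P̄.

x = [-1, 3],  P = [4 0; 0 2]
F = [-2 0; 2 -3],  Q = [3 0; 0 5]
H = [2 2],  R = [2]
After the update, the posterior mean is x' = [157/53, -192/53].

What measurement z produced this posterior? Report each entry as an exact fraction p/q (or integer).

z = [-1]

x̄ = F·x = [2, -11]
P̄ = F·P·Fᵀ + Q = [19 -16; -16 39]
S = H·P̄·Hᵀ + R = [106]
K = P̄·Hᵀ·S⁻¹ = [3/53; 23/53]
x' − x̄ = [51/53, 391/53] = K·y
y = (KᵀK)⁻¹·Kᵀ·(x' − x̄) = [17]
z = y + H·x̄ = [17] + [-18] = [-1]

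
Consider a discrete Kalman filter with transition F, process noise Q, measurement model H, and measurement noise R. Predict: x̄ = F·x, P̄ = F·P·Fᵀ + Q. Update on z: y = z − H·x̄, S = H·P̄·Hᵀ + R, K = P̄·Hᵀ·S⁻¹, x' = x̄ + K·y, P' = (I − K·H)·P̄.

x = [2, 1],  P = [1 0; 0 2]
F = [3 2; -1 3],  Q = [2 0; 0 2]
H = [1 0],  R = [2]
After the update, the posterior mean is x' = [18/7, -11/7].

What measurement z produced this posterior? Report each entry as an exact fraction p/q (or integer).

z = [2]

x̄ = F·x = [8, 1]
P̄ = F·P·Fᵀ + Q = [19 9; 9 21]
S = H·P̄·Hᵀ + R = [21]
K = P̄·Hᵀ·S⁻¹ = [19/21; 3/7]
x' − x̄ = [-38/7, -18/7] = K·y
y = (KᵀK)⁻¹·Kᵀ·(x' − x̄) = [-6]
z = y + H·x̄ = [-6] + [8] = [2]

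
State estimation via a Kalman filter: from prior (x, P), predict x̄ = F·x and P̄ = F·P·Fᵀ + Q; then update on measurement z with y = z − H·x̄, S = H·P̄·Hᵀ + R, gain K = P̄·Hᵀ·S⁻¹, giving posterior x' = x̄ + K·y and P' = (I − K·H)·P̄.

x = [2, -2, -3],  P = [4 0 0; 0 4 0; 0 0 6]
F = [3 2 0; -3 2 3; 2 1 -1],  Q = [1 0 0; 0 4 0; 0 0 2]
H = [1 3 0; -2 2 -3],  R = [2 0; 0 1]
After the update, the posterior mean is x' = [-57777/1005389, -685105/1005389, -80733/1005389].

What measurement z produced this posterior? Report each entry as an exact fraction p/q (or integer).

z = [-2, -1]

x̄ = F·x = [2, -19, 5]
P̄ = F·P·Fᵀ + Q = [53 -20 32; -20 110 -34; 32 -34 28]
S = H·P̄·Hᵀ + R = [925 844; 844 1857]
K = P̄·Hᵀ·S⁻¹ = [191249/1005389 -217942/1005389; 270142/1005389 73210/1005389; 52314/1005389 -140720/1005389]
x' − x̄ = [-2068555/1005389, 18417286/1005389, -5107678/1005389] = K·y
y = (KᵀK)⁻¹·Kᵀ·(x' − x̄) = [53, 56]
z = y + H·x̄ = [53, 56] + [-55, -57] = [-2, -1]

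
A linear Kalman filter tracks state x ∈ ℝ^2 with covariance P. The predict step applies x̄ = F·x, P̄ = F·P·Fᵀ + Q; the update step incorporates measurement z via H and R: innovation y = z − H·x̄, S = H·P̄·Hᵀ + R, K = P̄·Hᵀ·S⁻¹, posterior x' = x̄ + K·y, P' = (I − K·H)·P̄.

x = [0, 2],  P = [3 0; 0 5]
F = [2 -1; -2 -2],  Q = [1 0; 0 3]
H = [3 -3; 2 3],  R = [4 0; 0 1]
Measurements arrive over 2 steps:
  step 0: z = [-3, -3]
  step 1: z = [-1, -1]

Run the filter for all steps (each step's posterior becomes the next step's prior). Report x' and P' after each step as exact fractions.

step 0: x̄ = F·x = [-2, -4]
step 0: P̄ = F·P·Fᵀ + Q = [18 -2; -2 35]
step 0: y = z − H·x̄ = [-9, 13]
step 0: S = H·P̄·Hᵀ + R = [517 -213; -213 364]
step 0: K = P̄·Hᵀ·S⁻¹ = [28230/142819 28290/142819; -18891/142819 28574/142819]
step 0: x' = x̄ + K·y = [-171938/142819, -29795/142819]
step 0: P' = (I − K·H)·P̄ = [28242/142819 -9398/142819; -9398/142819 15790/142819]
step 1: x̄ = F·x = [-314081/142819, 403466/142819]
step 1: P̄ = F·P·Fᵀ + Q = [309169/142819 -62592/142819; -62592/142819 529401/142819]
step 1: y = z − H·x̄ = [2009822/142819, -725055/142819]
step 1: S = H·P̄·Hᵀ + R = [9245062/142819 -3097371/142819; -3097371/142819 5393000/142819]
step 1: K = P̄·Hᵀ·S⁻¹ = [51452058/281929661 52059023/281929661; -35333829/281929661 56188851/281929661]
step 1: x' = x̄ + K·y = [-160237270/281929661, 13963957/281929661]
step 1: P' = (I − K·H)·P̄ = [51573451/281929661 -17029293/281929661; -17029293/281929661 30082479/281929661]

step 0: x' = [-171938/142819, -29795/142819], P' = [28242/142819 -9398/142819; -9398/142819 15790/142819]
step 1: x' = [-160237270/281929661, 13963957/281929661], P' = [51573451/281929661 -17029293/281929661; -17029293/281929661 30082479/281929661]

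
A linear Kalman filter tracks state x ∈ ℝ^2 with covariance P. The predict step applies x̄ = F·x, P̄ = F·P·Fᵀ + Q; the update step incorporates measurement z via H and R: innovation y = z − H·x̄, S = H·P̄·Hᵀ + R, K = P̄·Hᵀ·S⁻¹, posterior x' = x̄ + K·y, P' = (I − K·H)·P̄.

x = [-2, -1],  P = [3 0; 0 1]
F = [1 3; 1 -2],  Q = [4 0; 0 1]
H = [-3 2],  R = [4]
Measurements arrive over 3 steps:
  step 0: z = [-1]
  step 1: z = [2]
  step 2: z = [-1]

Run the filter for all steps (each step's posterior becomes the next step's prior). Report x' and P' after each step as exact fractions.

step 0: x̄ = F·x = [-5, 0]
step 0: P̄ = F·P·Fᵀ + Q = [16 -3; -3 8]
step 0: y = z − H·x̄ = [-16]
step 0: S = H·P̄·Hᵀ + R = [216]
step 0: K = P̄·Hᵀ·S⁻¹ = [-1/4; 25/216]
step 0: x' = x̄ + K·y = [-1, -50/27]
step 0: P' = (I − K·H)·P̄ = [5/2 13/4; 13/4 1103/216]
step 1: x̄ = F·x = [-59/9, 73/27]
step 1: P̄ = F·P·Fᵀ + Q = [1727/24 -224/9; -224/9 295/27]
step 1: y = z − H·x̄ = [-623/27]
step 1: S = H·P̄·Hᵀ + R = [214703/216]
step 1: K = P̄·Hᵀ·S⁻¹ = [-57381/214703; 20848/214703]
step 1: x' = x̄ + K·y = [-83484/214703, 99445/214703]
step 1: P' = (I − K·H)·P̄ = [206248/214703 194610/214703; 194610/214703 333611/214703]
step 2: x̄ = F·x = [214851/214703, -282374/214703]
step 2: P̄ = F·P·Fᵀ + Q = [5235219/214703 -1600808/214703; -1600808/214703 976955/214703]
step 2: y = z − H·x̄ = [18766/4051]
step 2: S = H·P̄·Hᵀ + R = [1341383/4051]
step 2: K = P̄·Hᵀ·S⁻¹ = [-356741/1341383; 127478/1341383]
step 2: x' = x̄ + K·y = [-16444435/71093299, -62202498/71093299]
step 2: P' = (I − K·H)·P̄ = [68485384/71093299 64913530/71093299; 64913530/71093299 110882963/71093299]

step 0: x' = [-1, -50/27], P' = [5/2 13/4; 13/4 1103/216]
step 1: x' = [-83484/214703, 99445/214703], P' = [206248/214703 194610/214703; 194610/214703 333611/214703]
step 2: x' = [-16444435/71093299, -62202498/71093299], P' = [68485384/71093299 64913530/71093299; 64913530/71093299 110882963/71093299]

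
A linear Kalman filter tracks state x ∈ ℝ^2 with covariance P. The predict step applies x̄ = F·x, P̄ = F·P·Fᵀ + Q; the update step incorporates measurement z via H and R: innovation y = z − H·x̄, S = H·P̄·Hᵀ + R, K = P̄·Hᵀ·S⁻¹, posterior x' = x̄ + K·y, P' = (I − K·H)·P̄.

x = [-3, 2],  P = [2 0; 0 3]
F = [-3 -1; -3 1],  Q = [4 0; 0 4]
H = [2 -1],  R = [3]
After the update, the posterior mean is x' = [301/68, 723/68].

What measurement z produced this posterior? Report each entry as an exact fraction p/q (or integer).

x̄ = F·x = [7, 11]
P̄ = F·P·Fᵀ + Q = [25 15; 15 25]
S = H·P̄·Hᵀ + R = [68]
K = P̄·Hᵀ·S⁻¹ = [35/68; 5/68]
x' − x̄ = [-175/68, -25/68] = K·y
y = (KᵀK)⁻¹·Kᵀ·(x' − x̄) = [-5]
z = y + H·x̄ = [-5] + [3] = [-2]

z = [-2]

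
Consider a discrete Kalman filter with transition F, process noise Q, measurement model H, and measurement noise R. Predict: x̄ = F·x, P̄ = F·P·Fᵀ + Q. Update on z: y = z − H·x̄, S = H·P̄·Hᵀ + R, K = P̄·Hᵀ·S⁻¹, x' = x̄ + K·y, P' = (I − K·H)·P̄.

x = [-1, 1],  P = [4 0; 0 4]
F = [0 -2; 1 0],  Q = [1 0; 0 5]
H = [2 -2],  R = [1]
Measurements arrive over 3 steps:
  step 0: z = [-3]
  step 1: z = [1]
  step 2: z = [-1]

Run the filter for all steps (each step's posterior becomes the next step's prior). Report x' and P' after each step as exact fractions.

step 0: x' = [-244/105, -29/35], P' = [629/105 204/35; 204/35 207/35]
step 1: x' = [-11880/24869, -24680/24869], P' = [59333/24869 55520/24869; 55520/24869 57898/24869]
step 2: x' = [951958/2673745, 2215156/2673745], P' = [5849989/2673745 5482488/2673745; 5482488/2673745 5777206/2673745]

step 0: x̄ = F·x = [-2, -1]
step 0: P̄ = F·P·Fᵀ + Q = [17 0; 0 9]
step 0: y = z − H·x̄ = [-1]
step 0: S = H·P̄·Hᵀ + R = [105]
step 0: K = P̄·Hᵀ·S⁻¹ = [34/105; -6/35]
step 0: x' = x̄ + K·y = [-244/105, -29/35]
step 0: P' = (I − K·H)·P̄ = [629/105 204/35; 204/35 207/35]
step 1: x̄ = F·x = [58/35, -244/105]
step 1: P̄ = F·P·Fᵀ + Q = [863/35 -408/35; -408/35 1154/105]
step 1: y = z − H·x̄ = [-731/105]
step 1: S = H·P̄·Hᵀ + R = [24869/105]
step 1: K = P̄·Hᵀ·S⁻¹ = [7626/24869; -4756/24869]
step 1: x' = x̄ + K·y = [-11880/24869, -24680/24869]
step 1: P' = (I − K·H)·P̄ = [59333/24869 55520/24869; 55520/24869 57898/24869]
step 2: x̄ = F·x = [49360/24869, -11880/24869]
step 2: P̄ = F·P·Fᵀ + Q = [256461/24869 -111040/24869; -111040/24869 183678/24869]
step 2: y = z − H·x̄ = [-147349/24869]
step 2: S = H·P̄·Hᵀ + R = [2673745/24869]
step 2: K = P̄·Hᵀ·S⁻¹ = [735002/2673745; -589436/2673745]
step 2: x' = x̄ + K·y = [951958/2673745, 2215156/2673745]
step 2: P' = (I − K·H)·P̄ = [5849989/2673745 5482488/2673745; 5482488/2673745 5777206/2673745]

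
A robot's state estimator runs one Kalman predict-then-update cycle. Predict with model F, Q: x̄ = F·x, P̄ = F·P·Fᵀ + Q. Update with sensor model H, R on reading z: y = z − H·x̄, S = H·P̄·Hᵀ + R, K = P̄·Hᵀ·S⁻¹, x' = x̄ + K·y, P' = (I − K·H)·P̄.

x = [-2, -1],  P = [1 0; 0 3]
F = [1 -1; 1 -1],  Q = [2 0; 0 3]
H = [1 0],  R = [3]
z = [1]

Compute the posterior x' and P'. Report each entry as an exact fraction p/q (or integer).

x̄ = F·x = [-1, -1]
P̄ = F·P·Fᵀ + Q = [6 4; 4 7]
y = z − H·x̄ = [2]
S = H·P̄·Hᵀ + R = [9]
K = P̄·Hᵀ·S⁻¹ = [2/3; 4/9]
x' = x̄ + K·y = [1/3, -1/9]
P' = (I − K·H)·P̄ = [2 4/3; 4/3 47/9]

x' = [1/3, -1/9]
P' = [2 4/3; 4/3 47/9]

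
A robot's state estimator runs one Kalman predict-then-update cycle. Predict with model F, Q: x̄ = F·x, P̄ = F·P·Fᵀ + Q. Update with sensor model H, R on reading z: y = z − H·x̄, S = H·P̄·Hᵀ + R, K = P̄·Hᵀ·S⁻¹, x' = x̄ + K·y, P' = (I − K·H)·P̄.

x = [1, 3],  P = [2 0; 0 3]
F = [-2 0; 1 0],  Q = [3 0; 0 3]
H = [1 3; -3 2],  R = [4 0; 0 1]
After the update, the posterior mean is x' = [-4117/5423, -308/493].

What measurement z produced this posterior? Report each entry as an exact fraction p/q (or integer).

x̄ = F·x = [-2, 1]
P̄ = F·P·Fᵀ + Q = [11 -4; -4 5]
S = H·P̄·Hᵀ + R = [36 25; 25 168]
K = P̄·Hᵀ·S⁻¹ = [857/5423 -1451/5423; 118/493 47/493]
x' − x̄ = [6729/5423, -801/493] = K·y
y = (KᵀK)⁻¹·Kᵀ·(x' − x̄) = [-4, -7]
z = y + H·x̄ = [-4, -7] + [1, 8] = [-3, 1]

z = [-3, 1]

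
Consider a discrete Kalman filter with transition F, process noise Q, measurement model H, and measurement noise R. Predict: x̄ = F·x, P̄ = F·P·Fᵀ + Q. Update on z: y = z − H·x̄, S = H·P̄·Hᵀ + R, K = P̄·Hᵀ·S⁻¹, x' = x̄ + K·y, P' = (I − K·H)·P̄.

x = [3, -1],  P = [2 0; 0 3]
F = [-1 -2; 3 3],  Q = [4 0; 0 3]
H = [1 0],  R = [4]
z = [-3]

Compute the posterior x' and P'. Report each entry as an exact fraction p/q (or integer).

x' = [-29/11, 90/11]
P' = [36/11 -48/11; -48/11 240/11]

x̄ = F·x = [-1, 6]
P̄ = F·P·Fᵀ + Q = [18 -24; -24 48]
y = z − H·x̄ = [-2]
S = H·P̄·Hᵀ + R = [22]
K = P̄·Hᵀ·S⁻¹ = [9/11; -12/11]
x' = x̄ + K·y = [-29/11, 90/11]
P' = (I − K·H)·P̄ = [36/11 -48/11; -48/11 240/11]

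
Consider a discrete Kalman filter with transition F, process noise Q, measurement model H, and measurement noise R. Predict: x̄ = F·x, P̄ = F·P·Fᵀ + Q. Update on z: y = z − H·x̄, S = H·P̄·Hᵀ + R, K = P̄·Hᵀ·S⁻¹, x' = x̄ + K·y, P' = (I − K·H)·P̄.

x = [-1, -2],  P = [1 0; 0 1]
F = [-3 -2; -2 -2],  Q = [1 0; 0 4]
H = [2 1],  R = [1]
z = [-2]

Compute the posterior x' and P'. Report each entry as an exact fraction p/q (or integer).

x̄ = F·x = [7, 6]
P̄ = F·P·Fᵀ + Q = [14 10; 10 12]
y = z − H·x̄ = [-22]
S = H·P̄·Hᵀ + R = [109]
K = P̄·Hᵀ·S⁻¹ = [38/109; 32/109]
x' = x̄ + K·y = [-73/109, -50/109]
P' = (I − K·H)·P̄ = [82/109 -126/109; -126/109 284/109]

x' = [-73/109, -50/109]
P' = [82/109 -126/109; -126/109 284/109]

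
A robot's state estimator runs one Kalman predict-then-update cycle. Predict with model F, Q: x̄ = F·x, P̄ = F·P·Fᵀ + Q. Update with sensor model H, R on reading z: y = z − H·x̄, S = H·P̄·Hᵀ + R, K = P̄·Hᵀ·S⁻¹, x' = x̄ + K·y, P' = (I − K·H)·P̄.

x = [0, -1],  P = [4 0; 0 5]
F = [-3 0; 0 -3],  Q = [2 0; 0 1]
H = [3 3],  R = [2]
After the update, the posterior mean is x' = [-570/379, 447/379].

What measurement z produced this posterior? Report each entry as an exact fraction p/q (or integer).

z = [-1]

x̄ = F·x = [0, 3]
P̄ = F·P·Fᵀ + Q = [38 0; 0 46]
S = H·P̄·Hᵀ + R = [758]
K = P̄·Hᵀ·S⁻¹ = [57/379; 69/379]
x' − x̄ = [-570/379, -690/379] = K·y
y = (KᵀK)⁻¹·Kᵀ·(x' − x̄) = [-10]
z = y + H·x̄ = [-10] + [9] = [-1]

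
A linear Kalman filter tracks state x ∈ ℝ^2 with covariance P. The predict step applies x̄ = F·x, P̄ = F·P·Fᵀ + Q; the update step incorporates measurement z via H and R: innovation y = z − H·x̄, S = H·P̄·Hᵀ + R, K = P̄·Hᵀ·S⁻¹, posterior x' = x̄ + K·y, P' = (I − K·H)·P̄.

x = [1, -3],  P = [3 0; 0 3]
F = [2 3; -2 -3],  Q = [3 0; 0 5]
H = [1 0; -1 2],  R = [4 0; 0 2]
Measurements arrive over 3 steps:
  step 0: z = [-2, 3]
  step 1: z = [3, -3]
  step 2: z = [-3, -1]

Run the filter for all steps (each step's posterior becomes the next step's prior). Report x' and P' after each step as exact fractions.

step 0: x̄ = F·x = [-7, 7]
step 0: P̄ = F·P·Fᵀ + Q = [42 -39; -39 44]
step 0: y = z − H·x̄ = [5, -18]
step 0: S = H·P̄·Hᵀ + R = [46 -120; -120 376]
step 0: K = P̄·Hᵀ·S⁻¹ = [87/181 -30/181; 36/181 581/1448]
step 0: x' = x̄ + K·y = [-292/181, 559/724]
step 0: P' = (I − K·H)·P̄ = [348/181 144/181; 144/181 1157/1448]
step 1: x̄ = F·x = [-659/724, 659/724]
step 1: P̄ = F·P·Fᵀ + Q = [39717/1448 -35373/1448; -35373/1448 42613/1448]
step 1: y = z − H·x̄ = [2831/724, -4149/724]
step 1: S = H·P̄·Hᵀ + R = [45509/1448 -110463/1448; -110463/1448 354557/1448]
step 1: K = P̄·Hᵀ·S⁻¹ = [649125/1358239 -220926/1358239; 269331/1358239 545902/1358239]
step 1: x' = x̄ + K·y = [2567977/1358239, -838939/1358239]
step 1: P' = (I − K·H)·P̄ = [2596500/1358239 1077324/1358239; 1077324/1358239 1084564/1358239]
step 2: x̄ = F·x = [2619137/1358239, -2619137/1358239]
step 2: P̄ = F·P·Fᵀ + Q = [37149681/1358239 -33074964/1358239; -33074964/1358239 39866159/1358239]
step 2: y = z − H·x̄ = [-6693854/1358239, 6499172/1358239]
step 2: S = H·P̄·Hᵀ + R = [42582637/1358239 -103299609/1358239; -103299609/1358239 331630651/1358239]
step 2: K = P̄·Hᵀ·S⁻¹ = [607096275/1270357577 -206599218/1270357577; 251898333/1270357577 510587861/1270357577]
step 2: x' = x̄ + K·y = [-1530877223/1270357577, -1247948901/1270357577]
step 2: P' = (I − K·H)·P̄ = [2428385100/1270357577 1007593332/1270357577; 1007593332/1270357577 1014384527/1270357577]

step 0: x' = [-292/181, 559/724], P' = [348/181 144/181; 144/181 1157/1448]
step 1: x' = [2567977/1358239, -838939/1358239], P' = [2596500/1358239 1077324/1358239; 1077324/1358239 1084564/1358239]
step 2: x' = [-1530877223/1270357577, -1247948901/1270357577], P' = [2428385100/1270357577 1007593332/1270357577; 1007593332/1270357577 1014384527/1270357577]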